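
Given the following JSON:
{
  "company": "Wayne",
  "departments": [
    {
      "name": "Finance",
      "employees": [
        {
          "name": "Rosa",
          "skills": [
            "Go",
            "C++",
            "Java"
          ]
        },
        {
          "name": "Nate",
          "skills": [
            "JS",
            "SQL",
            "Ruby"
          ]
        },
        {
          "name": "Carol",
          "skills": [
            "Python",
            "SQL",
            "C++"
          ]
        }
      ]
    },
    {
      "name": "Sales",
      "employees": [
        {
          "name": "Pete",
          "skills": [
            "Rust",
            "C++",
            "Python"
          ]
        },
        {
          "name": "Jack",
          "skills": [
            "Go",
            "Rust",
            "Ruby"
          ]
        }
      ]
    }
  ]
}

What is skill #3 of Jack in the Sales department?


Path: departments[1].employees[1].skills[2]
Value: Ruby

ANSWER: Ruby


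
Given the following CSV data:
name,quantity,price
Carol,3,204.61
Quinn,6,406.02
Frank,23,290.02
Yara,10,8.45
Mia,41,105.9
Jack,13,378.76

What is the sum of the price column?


Values in 'price' column:
  Row 1: 204.61
  Row 2: 406.02
  Row 3: 290.02
  Row 4: 8.45
  Row 5: 105.9
  Row 6: 378.76
Sum = 204.61 + 406.02 + 290.02 + 8.45 + 105.9 + 378.76 = 1393.76

ANSWER: 1393.76


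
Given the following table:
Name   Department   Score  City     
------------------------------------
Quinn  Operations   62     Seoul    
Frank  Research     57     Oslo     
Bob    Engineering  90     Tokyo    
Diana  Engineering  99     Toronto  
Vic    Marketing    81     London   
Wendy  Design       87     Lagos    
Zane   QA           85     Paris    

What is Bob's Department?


Row 3: Bob
Department = Engineering

ANSWER: Engineering


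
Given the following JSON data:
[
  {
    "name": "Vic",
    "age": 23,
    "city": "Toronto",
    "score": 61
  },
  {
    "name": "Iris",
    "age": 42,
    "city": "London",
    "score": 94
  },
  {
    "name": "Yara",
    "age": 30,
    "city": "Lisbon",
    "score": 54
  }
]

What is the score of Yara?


Looking up record where name = Yara
Record index: 2
Field 'score' = 54

ANSWER: 54


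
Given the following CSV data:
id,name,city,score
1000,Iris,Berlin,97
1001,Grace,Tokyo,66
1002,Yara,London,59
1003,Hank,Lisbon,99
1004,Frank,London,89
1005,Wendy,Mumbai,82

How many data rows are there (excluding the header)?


Counting rows (excluding header):
Header: id,name,city,score
Data rows: 6

ANSWER: 6


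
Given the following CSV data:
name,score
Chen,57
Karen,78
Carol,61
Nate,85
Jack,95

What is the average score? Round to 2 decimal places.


Scores: 57, 78, 61, 85, 95
Sum = 376
Count = 5
Average = 376 / 5 = 75.20

ANSWER: 75.20


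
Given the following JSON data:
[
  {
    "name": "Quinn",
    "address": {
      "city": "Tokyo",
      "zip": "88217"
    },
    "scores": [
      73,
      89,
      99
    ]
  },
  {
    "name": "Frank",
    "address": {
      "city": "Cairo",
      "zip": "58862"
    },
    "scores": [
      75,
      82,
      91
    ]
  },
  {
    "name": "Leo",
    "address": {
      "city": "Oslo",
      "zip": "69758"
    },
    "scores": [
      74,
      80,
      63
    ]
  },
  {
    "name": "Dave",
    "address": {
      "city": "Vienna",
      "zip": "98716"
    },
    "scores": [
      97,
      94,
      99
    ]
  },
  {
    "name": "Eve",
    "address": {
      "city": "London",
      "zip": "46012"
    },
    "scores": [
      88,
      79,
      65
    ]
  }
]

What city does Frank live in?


Path: records[1].address.city
Value: Cairo

ANSWER: Cairo


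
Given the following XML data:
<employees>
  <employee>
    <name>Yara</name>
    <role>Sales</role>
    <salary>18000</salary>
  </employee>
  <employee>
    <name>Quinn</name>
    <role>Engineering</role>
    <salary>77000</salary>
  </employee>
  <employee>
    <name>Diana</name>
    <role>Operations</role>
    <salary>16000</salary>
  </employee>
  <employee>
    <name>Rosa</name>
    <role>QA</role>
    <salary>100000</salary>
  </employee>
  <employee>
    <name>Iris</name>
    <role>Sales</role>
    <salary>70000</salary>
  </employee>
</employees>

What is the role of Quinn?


Searching for <employee> with <name>Quinn</name>
Found at position 2
<role>Engineering</role>

ANSWER: Engineering


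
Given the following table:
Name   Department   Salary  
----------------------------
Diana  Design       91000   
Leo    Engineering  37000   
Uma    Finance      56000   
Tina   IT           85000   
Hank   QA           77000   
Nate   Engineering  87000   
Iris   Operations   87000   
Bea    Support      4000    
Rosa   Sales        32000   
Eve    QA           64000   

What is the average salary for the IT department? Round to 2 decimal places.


IT department members:
  Tina: 85000
Sum = 85000
Count = 1
Average = 85000 / 1 = 85000.00

ANSWER: 85000.00


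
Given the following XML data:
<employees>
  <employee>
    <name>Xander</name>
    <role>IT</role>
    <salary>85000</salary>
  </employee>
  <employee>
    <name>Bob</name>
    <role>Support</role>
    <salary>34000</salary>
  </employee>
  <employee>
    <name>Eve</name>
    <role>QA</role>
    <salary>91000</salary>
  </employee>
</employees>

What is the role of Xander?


Searching for <employee> with <name>Xander</name>
Found at position 1
<role>IT</role>

ANSWER: IT


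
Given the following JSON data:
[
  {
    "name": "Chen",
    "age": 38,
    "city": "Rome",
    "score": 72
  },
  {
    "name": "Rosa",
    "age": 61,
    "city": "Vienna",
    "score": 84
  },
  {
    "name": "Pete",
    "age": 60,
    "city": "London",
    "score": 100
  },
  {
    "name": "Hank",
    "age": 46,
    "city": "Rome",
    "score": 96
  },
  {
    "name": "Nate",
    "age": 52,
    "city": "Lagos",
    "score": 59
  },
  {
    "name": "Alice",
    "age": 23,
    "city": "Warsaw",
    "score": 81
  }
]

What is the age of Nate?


Looking up record where name = Nate
Record index: 4
Field 'age' = 52

ANSWER: 52


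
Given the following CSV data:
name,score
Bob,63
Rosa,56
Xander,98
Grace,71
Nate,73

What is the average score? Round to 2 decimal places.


Scores: 63, 56, 98, 71, 73
Sum = 361
Count = 5
Average = 361 / 5 = 72.20

ANSWER: 72.20


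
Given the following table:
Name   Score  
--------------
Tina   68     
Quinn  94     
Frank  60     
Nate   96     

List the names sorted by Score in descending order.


Sorting by Score (descending):
  Nate: 96
  Quinn: 94
  Tina: 68
  Frank: 60


ANSWER: Nate, Quinn, Tina, Frank


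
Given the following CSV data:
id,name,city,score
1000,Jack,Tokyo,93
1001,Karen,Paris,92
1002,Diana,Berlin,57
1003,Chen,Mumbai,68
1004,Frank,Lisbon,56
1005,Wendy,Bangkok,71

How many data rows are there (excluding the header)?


Counting rows (excluding header):
Header: id,name,city,score
Data rows: 6

ANSWER: 6


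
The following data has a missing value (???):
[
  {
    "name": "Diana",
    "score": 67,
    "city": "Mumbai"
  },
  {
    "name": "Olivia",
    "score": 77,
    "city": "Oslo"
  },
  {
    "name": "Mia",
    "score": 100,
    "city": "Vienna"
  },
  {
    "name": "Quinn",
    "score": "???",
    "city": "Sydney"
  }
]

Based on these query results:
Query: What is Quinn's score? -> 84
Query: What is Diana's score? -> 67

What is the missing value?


The missing value is Quinn's score
From query: Quinn's score = 84

ANSWER: 84


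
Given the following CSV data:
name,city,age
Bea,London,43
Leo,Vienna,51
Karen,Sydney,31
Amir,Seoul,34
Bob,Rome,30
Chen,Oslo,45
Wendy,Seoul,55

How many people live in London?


Scanning city column for 'London':
  Row 1: Bea -> MATCH
Total matches: 1

ANSWER: 1


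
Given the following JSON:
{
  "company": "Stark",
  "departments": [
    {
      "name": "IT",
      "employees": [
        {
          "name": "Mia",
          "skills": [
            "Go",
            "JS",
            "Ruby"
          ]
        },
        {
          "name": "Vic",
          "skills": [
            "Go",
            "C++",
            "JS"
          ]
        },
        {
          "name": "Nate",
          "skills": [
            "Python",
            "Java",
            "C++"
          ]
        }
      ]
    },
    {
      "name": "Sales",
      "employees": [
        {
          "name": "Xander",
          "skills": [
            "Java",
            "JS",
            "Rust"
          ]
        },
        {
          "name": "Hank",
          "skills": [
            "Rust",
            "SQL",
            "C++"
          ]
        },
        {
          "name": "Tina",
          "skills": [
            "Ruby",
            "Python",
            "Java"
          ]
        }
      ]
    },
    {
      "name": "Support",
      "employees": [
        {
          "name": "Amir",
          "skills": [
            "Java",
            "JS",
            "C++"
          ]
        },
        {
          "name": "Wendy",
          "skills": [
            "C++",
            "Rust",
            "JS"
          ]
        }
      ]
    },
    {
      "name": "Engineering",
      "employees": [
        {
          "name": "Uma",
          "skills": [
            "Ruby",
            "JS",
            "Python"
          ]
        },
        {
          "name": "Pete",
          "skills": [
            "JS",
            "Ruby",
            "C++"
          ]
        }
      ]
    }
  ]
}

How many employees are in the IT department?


Path: departments[0].employees
Count: 3

ANSWER: 3


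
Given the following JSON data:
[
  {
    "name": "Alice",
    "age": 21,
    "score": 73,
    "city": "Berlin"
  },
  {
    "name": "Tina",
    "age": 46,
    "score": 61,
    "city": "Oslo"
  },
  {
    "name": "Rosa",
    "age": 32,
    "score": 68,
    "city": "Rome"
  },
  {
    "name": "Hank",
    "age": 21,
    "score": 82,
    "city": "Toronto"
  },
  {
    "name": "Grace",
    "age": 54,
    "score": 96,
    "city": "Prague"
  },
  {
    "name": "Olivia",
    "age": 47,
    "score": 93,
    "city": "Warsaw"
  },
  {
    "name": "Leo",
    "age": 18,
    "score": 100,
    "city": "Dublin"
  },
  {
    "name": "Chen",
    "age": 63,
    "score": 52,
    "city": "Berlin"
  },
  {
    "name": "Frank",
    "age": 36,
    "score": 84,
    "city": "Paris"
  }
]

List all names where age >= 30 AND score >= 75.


Checking both conditions:
  Alice (age=21, score=73) -> no
  Tina (age=46, score=61) -> no
  Rosa (age=32, score=68) -> no
  Hank (age=21, score=82) -> no
  Grace (age=54, score=96) -> YES
  Olivia (age=47, score=93) -> YES
  Leo (age=18, score=100) -> no
  Chen (age=63, score=52) -> no
  Frank (age=36, score=84) -> YES


ANSWER: Grace, Olivia, Frank


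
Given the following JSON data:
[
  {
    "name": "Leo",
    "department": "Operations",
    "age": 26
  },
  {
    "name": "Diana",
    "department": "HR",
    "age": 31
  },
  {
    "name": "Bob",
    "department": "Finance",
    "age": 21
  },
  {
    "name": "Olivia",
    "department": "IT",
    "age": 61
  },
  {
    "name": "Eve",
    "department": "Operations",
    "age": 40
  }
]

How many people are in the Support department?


Scanning records for department = Support
  No matches found
Count: 0

ANSWER: 0


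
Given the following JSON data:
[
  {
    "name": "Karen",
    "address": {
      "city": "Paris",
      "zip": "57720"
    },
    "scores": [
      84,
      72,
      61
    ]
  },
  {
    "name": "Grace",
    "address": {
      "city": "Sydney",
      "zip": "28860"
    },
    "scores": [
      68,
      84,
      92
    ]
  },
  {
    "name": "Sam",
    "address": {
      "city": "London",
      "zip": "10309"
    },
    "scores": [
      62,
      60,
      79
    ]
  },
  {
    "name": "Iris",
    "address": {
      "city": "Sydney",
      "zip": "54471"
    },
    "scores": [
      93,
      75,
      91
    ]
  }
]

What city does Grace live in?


Path: records[1].address.city
Value: Sydney

ANSWER: Sydney


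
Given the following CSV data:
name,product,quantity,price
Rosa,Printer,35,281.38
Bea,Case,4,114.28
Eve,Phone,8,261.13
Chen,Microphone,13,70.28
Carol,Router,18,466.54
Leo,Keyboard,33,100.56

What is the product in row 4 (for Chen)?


Row 4: Chen
Column 'product' = Microphone

ANSWER: Microphone


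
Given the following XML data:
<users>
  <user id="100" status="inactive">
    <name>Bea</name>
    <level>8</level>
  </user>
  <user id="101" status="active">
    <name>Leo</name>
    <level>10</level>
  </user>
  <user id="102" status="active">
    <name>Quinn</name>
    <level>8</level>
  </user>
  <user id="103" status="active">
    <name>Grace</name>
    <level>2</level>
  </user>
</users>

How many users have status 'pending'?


Counting users with status='pending':
Count: 0

ANSWER: 0


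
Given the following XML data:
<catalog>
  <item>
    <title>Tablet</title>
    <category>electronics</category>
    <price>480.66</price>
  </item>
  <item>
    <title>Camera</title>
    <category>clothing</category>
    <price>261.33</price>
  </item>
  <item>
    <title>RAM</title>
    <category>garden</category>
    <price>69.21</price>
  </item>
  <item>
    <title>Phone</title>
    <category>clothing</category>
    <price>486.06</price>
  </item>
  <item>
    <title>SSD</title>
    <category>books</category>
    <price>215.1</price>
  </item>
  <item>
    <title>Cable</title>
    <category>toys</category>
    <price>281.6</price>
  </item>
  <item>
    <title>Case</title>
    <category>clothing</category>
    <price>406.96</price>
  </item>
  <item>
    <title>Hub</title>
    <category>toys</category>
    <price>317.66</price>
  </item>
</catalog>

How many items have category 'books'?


Scanning <item> elements for <category>books</category>:
  Item 5: SSD -> MATCH
Count: 1

ANSWER: 1


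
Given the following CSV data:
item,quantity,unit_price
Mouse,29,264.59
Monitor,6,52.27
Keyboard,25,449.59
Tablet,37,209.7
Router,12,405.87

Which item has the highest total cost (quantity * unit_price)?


Computing row totals:
  Mouse: 7673.11
  Monitor: 313.62
  Keyboard: 11239.75
  Tablet: 7758.9
  Router: 4870.44
Maximum: Keyboard (11239.75)

ANSWER: Keyboard


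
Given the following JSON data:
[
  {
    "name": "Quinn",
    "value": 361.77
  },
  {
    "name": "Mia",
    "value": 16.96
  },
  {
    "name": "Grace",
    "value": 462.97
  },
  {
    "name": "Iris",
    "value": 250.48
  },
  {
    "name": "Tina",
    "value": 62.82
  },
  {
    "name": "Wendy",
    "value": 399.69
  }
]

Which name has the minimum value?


Comparing values:
  Quinn: 361.77
  Mia: 16.96
  Grace: 462.97
  Iris: 250.48
  Tina: 62.82
  Wendy: 399.69
Minimum: Mia (16.96)

ANSWER: Mia


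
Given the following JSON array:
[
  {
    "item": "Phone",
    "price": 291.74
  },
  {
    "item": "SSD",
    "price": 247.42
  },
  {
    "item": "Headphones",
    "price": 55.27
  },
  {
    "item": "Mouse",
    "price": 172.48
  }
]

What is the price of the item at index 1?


Array index 1 -> SSD
price = 247.42

ANSWER: 247.42


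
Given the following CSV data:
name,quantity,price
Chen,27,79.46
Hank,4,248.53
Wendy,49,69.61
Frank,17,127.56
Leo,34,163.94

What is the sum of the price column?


Values in 'price' column:
  Row 1: 79.46
  Row 2: 248.53
  Row 3: 69.61
  Row 4: 127.56
  Row 5: 163.94
Sum = 79.46 + 248.53 + 69.61 + 127.56 + 163.94 = 689.1

ANSWER: 689.1


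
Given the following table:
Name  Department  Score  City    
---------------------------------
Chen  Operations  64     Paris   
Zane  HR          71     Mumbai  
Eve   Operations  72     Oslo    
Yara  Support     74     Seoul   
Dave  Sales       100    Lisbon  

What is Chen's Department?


Row 1: Chen
Department = Operations

ANSWER: Operations


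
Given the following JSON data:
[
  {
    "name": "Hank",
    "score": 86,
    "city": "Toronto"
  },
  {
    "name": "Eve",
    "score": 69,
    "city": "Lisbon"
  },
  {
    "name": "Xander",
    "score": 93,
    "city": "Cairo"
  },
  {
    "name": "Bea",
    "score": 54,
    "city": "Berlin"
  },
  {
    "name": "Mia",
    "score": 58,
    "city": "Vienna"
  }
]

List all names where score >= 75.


Filtering records where score >= 75:
  Hank (score=86) -> YES
  Eve (score=69) -> no
  Xander (score=93) -> YES
  Bea (score=54) -> no
  Mia (score=58) -> no


ANSWER: Hank, Xander


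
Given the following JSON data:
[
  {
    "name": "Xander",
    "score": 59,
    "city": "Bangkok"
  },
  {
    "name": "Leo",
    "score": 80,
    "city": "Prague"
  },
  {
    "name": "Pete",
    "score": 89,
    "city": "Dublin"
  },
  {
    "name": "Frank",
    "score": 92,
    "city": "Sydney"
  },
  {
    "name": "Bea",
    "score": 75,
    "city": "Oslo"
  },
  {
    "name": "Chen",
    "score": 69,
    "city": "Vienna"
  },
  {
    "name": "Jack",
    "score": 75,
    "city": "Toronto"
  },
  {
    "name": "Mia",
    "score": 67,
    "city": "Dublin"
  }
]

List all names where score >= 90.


Filtering records where score >= 90:
  Xander (score=59) -> no
  Leo (score=80) -> no
  Pete (score=89) -> no
  Frank (score=92) -> YES
  Bea (score=75) -> no
  Chen (score=69) -> no
  Jack (score=75) -> no
  Mia (score=67) -> no


ANSWER: Frank


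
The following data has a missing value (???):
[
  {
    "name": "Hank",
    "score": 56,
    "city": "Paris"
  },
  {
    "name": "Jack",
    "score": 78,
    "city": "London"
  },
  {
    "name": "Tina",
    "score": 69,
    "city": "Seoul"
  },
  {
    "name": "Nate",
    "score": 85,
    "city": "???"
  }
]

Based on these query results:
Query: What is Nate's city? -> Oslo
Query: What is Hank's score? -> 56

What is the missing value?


The missing value is Nate's city
From query: Nate's city = Oslo

ANSWER: Oslo


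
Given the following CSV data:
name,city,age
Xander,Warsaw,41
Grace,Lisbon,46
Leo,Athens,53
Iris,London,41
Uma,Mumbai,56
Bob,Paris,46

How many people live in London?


Scanning city column for 'London':
  Row 4: Iris -> MATCH
Total matches: 1

ANSWER: 1


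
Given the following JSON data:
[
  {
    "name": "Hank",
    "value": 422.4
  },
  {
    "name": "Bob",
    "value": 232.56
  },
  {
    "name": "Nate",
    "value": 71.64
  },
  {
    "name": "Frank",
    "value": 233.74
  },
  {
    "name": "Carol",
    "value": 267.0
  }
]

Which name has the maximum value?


Comparing values:
  Hank: 422.4
  Bob: 232.56
  Nate: 71.64
  Frank: 233.74
  Carol: 267.0
Maximum: Hank (422.4)

ANSWER: Hank


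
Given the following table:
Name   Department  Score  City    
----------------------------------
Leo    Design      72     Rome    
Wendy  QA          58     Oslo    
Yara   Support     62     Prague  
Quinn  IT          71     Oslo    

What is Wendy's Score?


Row 2: Wendy
Score = 58

ANSWER: 58


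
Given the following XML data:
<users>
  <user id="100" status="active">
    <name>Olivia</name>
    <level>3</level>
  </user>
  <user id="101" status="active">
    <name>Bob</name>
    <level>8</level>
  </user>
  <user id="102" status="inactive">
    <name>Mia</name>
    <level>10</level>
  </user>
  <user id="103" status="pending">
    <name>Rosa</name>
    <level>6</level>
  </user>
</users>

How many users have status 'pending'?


Counting users with status='pending':
  Rosa (id=103) -> MATCH
Count: 1

ANSWER: 1


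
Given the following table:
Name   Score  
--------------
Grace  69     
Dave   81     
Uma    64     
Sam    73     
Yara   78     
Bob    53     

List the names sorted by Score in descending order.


Sorting by Score (descending):
  Dave: 81
  Yara: 78
  Sam: 73
  Grace: 69
  Uma: 64
  Bob: 53


ANSWER: Dave, Yara, Sam, Grace, Uma, Bob


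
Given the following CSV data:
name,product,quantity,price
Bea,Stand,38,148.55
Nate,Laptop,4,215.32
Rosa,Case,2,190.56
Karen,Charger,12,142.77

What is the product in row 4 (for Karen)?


Row 4: Karen
Column 'product' = Charger

ANSWER: Charger


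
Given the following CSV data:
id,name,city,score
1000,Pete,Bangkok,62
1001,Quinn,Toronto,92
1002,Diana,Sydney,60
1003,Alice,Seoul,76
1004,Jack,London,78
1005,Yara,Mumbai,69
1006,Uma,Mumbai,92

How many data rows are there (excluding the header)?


Counting rows (excluding header):
Header: id,name,city,score
Data rows: 7

ANSWER: 7


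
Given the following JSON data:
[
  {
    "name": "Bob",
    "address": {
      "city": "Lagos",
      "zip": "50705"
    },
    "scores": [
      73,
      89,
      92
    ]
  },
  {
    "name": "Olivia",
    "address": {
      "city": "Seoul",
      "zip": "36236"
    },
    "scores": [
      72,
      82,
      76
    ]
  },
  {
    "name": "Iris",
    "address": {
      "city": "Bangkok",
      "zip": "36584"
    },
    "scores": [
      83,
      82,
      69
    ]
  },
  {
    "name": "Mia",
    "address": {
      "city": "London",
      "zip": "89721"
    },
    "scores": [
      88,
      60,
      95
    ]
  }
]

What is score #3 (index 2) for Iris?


Path: records[2].scores[2]
Value: 69

ANSWER: 69


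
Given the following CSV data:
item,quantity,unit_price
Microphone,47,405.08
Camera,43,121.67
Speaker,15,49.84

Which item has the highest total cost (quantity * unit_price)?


Computing row totals:
  Microphone: 19038.76
  Camera: 5231.81
  Speaker: 747.6
Maximum: Microphone (19038.76)

ANSWER: Microphone


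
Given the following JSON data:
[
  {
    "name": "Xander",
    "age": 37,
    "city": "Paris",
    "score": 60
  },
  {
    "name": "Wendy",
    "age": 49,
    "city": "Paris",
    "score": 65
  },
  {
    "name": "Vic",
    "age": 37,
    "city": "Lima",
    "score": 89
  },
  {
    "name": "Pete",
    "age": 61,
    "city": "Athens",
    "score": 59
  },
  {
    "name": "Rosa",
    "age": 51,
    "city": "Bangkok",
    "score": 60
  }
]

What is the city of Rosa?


Looking up record where name = Rosa
Record index: 4
Field 'city' = Bangkok

ANSWER: Bangkok


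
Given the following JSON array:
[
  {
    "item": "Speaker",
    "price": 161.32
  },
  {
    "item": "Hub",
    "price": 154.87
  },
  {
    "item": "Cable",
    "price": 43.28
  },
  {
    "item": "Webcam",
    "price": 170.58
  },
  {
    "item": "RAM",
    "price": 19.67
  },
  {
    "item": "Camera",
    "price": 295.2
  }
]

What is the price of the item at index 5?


Array index 5 -> Camera
price = 295.2

ANSWER: 295.2


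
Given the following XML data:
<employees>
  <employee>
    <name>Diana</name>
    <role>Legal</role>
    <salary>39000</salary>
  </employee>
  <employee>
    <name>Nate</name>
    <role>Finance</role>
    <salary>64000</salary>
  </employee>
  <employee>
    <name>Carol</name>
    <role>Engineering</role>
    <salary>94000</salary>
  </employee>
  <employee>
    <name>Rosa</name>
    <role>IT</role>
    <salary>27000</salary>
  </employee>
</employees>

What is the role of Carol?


Searching for <employee> with <name>Carol</name>
Found at position 3
<role>Engineering</role>

ANSWER: Engineering


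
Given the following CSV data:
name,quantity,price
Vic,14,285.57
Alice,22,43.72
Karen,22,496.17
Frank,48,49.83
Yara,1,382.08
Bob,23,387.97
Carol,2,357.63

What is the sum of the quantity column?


Values in 'quantity' column:
  Row 1: 14
  Row 2: 22
  Row 3: 22
  Row 4: 48
  Row 5: 1
  Row 6: 23
  Row 7: 2
Sum = 14 + 22 + 22 + 48 + 1 + 23 + 2 = 132

ANSWER: 132


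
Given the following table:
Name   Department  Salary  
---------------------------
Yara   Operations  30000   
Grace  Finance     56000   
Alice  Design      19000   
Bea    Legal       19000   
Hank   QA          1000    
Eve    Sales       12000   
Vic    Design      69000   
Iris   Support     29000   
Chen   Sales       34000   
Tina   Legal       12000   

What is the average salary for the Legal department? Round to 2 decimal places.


Legal department members:
  Bea: 19000
  Tina: 12000
Sum = 31000
Count = 2
Average = 31000 / 2 = 15500.00

ANSWER: 15500.00


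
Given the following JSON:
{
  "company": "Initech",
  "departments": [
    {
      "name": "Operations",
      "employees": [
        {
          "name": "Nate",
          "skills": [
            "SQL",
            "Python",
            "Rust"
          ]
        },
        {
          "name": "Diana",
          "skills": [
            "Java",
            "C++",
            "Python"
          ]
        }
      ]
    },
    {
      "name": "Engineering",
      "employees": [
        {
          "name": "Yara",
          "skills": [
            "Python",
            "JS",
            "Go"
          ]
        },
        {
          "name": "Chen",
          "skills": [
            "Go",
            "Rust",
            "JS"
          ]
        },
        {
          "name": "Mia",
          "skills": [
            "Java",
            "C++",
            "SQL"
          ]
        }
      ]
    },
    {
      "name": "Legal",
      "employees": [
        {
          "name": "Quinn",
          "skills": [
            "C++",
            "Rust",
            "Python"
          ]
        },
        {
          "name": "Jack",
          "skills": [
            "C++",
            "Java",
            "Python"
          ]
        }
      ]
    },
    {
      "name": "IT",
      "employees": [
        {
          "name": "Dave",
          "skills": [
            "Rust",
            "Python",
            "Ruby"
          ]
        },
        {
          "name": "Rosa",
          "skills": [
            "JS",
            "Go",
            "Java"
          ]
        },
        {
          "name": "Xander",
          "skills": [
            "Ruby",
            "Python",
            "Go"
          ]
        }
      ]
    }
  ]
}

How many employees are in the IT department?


Path: departments[3].employees
Count: 3

ANSWER: 3


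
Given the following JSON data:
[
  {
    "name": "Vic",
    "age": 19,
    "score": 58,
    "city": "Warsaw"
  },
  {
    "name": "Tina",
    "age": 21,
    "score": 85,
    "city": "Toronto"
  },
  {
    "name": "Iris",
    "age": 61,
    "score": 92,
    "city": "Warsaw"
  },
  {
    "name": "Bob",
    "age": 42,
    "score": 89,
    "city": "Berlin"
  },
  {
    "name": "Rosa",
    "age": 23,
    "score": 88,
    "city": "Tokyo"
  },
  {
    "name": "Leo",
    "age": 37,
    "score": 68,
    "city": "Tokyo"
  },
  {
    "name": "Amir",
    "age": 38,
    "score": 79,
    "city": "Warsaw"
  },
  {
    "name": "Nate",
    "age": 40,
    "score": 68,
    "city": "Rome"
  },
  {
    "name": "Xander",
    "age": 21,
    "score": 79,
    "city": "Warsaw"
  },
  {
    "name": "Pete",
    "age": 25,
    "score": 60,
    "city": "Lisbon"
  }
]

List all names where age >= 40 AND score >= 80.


Checking both conditions:
  Vic (age=19, score=58) -> no
  Tina (age=21, score=85) -> no
  Iris (age=61, score=92) -> YES
  Bob (age=42, score=89) -> YES
  Rosa (age=23, score=88) -> no
  Leo (age=37, score=68) -> no
  Amir (age=38, score=79) -> no
  Nate (age=40, score=68) -> no
  Xander (age=21, score=79) -> no
  Pete (age=25, score=60) -> no


ANSWER: Iris, Bob


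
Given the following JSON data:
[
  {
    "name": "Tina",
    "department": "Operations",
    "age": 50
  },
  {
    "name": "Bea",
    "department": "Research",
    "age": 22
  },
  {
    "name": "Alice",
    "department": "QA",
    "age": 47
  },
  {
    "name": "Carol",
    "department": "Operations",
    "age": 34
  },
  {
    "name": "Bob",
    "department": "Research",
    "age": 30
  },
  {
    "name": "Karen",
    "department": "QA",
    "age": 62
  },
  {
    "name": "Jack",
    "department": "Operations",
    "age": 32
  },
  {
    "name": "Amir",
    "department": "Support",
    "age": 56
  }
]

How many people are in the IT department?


Scanning records for department = IT
  No matches found
Count: 0

ANSWER: 0


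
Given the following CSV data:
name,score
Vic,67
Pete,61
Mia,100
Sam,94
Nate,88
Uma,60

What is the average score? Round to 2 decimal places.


Scores: 67, 61, 100, 94, 88, 60
Sum = 470
Count = 6
Average = 470 / 6 = 78.33

ANSWER: 78.33


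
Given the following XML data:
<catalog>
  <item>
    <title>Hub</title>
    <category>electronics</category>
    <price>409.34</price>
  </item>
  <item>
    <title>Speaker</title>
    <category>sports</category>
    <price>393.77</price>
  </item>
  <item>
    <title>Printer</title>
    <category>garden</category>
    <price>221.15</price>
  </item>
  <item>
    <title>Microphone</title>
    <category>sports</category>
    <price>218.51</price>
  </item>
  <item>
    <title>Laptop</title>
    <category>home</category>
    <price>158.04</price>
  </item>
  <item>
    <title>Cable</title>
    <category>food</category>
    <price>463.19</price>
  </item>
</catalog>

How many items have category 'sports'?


Scanning <item> elements for <category>sports</category>:
  Item 2: Speaker -> MATCH
  Item 4: Microphone -> MATCH
Count: 2

ANSWER: 2


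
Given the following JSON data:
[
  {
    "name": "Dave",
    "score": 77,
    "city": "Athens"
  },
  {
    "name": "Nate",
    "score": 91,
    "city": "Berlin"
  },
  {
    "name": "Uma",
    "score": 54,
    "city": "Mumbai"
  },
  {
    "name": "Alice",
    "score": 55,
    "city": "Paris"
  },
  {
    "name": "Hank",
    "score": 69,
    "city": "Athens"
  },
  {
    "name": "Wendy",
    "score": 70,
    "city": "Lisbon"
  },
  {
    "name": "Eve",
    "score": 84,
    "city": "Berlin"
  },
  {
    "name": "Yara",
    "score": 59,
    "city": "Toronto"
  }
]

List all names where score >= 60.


Filtering records where score >= 60:
  Dave (score=77) -> YES
  Nate (score=91) -> YES
  Uma (score=54) -> no
  Alice (score=55) -> no
  Hank (score=69) -> YES
  Wendy (score=70) -> YES
  Eve (score=84) -> YES
  Yara (score=59) -> no


ANSWER: Dave, Nate, Hank, Wendy, Eve


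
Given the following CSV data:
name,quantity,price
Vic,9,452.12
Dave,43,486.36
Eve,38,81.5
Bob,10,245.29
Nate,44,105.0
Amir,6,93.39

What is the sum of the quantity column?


Values in 'quantity' column:
  Row 1: 9
  Row 2: 43
  Row 3: 38
  Row 4: 10
  Row 5: 44
  Row 6: 6
Sum = 9 + 43 + 38 + 10 + 44 + 6 = 150

ANSWER: 150


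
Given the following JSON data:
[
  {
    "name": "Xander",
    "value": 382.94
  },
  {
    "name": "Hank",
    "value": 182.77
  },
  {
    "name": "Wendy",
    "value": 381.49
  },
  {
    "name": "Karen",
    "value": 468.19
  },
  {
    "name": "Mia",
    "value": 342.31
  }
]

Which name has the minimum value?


Comparing values:
  Xander: 382.94
  Hank: 182.77
  Wendy: 381.49
  Karen: 468.19
  Mia: 342.31
Minimum: Hank (182.77)

ANSWER: Hank


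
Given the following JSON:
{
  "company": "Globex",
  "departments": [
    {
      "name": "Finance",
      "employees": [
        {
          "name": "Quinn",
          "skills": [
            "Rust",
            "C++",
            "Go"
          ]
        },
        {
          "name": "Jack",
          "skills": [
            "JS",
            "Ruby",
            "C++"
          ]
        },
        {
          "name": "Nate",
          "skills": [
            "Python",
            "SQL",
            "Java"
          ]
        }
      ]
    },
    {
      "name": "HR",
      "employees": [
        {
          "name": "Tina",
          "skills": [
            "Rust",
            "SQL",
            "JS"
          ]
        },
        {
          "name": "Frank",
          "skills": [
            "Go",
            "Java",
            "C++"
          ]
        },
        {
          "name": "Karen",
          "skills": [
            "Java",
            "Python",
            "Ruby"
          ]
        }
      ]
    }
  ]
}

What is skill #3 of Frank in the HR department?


Path: departments[1].employees[1].skills[2]
Value: C++

ANSWER: C++


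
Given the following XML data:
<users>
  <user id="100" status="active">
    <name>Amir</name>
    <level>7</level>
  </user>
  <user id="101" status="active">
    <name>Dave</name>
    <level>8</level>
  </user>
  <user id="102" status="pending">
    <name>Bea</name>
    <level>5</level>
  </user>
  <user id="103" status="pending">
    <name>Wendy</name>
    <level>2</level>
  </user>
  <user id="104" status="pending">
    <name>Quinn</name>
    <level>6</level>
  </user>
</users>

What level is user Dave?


Finding user: Dave
<level>8</level>

ANSWER: 8


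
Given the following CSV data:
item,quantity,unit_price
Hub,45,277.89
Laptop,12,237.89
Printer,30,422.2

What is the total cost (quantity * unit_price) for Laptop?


Row: Laptop
quantity = 12
unit_price = 237.89
total = 12 * 237.89 = 2854.68

ANSWER: 2854.68


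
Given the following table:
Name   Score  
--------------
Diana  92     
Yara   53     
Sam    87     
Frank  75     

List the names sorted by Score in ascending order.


Sorting by Score (ascending):
  Yara: 53
  Frank: 75
  Sam: 87
  Diana: 92


ANSWER: Yara, Frank, Sam, Diana


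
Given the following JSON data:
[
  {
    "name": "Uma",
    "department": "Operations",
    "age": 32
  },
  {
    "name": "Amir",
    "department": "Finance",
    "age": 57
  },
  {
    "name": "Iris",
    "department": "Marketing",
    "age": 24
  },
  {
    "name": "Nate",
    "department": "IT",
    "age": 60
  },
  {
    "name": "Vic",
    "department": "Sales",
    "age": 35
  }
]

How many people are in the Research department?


Scanning records for department = Research
  No matches found
Count: 0

ANSWER: 0


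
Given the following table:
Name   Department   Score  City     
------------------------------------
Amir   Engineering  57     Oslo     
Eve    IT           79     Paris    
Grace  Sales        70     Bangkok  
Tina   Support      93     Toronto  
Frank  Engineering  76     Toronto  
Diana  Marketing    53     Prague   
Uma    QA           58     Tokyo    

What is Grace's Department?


Row 3: Grace
Department = Sales

ANSWER: Sales


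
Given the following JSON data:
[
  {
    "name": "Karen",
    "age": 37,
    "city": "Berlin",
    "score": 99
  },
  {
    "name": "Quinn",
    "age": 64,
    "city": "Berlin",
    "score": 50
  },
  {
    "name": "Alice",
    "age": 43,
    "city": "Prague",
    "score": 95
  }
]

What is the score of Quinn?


Looking up record where name = Quinn
Record index: 1
Field 'score' = 50

ANSWER: 50


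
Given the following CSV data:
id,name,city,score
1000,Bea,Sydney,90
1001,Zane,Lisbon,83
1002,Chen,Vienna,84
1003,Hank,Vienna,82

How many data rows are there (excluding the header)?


Counting rows (excluding header):
Header: id,name,city,score
Data rows: 4

ANSWER: 4


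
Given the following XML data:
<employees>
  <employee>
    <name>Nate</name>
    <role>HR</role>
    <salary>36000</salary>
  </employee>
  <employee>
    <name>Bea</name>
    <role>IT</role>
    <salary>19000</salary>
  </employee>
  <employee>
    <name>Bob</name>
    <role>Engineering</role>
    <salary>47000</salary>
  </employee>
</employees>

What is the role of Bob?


Searching for <employee> with <name>Bob</name>
Found at position 3
<role>Engineering</role>

ANSWER: Engineering


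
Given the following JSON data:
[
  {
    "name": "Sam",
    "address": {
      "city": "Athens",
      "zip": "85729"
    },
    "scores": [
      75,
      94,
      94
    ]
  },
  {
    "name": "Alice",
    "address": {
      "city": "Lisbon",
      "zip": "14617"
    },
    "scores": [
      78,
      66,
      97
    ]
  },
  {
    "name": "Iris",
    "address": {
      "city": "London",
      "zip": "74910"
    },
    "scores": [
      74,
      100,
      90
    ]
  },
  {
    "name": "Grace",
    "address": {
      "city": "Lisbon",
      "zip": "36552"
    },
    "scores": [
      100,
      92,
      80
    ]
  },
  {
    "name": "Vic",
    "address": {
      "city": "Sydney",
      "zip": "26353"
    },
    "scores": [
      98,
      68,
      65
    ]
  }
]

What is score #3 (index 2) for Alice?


Path: records[1].scores[2]
Value: 97

ANSWER: 97


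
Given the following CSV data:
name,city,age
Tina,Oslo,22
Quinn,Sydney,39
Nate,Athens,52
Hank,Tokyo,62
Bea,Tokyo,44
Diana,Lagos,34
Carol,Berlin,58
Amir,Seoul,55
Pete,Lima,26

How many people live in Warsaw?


Scanning city column for 'Warsaw':
Total matches: 0

ANSWER: 0


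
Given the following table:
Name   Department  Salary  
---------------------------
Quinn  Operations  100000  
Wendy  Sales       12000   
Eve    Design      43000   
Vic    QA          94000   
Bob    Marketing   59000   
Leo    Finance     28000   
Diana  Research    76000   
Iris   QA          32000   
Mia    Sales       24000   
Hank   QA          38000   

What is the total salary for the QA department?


QA department members:
  Vic: 94000
  Iris: 32000
  Hank: 38000
Total = 94000 + 32000 + 38000 = 164000

ANSWER: 164000


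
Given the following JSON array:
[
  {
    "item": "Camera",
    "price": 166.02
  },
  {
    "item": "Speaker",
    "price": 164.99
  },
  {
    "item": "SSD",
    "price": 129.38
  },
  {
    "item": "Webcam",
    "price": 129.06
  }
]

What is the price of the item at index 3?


Array index 3 -> Webcam
price = 129.06

ANSWER: 129.06


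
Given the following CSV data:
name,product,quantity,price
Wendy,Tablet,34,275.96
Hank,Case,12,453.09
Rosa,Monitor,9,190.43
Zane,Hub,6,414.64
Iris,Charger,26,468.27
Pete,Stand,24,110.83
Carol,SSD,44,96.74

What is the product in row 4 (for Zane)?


Row 4: Zane
Column 'product' = Hub

ANSWER: Hub


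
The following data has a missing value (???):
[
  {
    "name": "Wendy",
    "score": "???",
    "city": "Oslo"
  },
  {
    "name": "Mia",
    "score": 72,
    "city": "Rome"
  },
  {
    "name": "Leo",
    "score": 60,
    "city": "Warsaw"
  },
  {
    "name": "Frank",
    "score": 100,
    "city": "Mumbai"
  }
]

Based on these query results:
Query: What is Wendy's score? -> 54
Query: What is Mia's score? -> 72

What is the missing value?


The missing value is Wendy's score
From query: Wendy's score = 54

ANSWER: 54


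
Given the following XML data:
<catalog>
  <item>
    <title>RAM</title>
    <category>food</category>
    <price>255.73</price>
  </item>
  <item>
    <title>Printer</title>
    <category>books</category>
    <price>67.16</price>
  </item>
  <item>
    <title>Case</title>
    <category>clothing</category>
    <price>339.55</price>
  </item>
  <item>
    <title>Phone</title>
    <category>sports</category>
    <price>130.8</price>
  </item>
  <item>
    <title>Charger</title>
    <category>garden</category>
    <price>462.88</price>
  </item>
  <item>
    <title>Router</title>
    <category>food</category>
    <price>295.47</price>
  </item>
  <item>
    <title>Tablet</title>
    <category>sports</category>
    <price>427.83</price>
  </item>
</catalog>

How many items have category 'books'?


Scanning <item> elements for <category>books</category>:
  Item 2: Printer -> MATCH
Count: 1

ANSWER: 1


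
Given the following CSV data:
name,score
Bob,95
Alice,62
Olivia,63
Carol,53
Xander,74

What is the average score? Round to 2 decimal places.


Scores: 95, 62, 63, 53, 74
Sum = 347
Count = 5
Average = 347 / 5 = 69.40

ANSWER: 69.40


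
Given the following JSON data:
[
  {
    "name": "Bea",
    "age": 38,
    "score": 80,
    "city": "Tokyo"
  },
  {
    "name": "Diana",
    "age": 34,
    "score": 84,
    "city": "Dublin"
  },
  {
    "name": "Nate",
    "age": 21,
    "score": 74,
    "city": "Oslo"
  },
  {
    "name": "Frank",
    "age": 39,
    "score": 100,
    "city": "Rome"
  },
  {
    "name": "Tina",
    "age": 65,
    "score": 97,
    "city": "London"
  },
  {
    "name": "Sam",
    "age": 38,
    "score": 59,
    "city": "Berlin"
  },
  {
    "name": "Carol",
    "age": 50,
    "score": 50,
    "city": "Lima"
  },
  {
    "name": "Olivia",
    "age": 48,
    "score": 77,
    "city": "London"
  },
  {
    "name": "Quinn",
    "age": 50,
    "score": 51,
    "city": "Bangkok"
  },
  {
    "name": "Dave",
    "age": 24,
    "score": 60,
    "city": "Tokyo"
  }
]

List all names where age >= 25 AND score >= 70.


Checking both conditions:
  Bea (age=38, score=80) -> YES
  Diana (age=34, score=84) -> YES
  Nate (age=21, score=74) -> no
  Frank (age=39, score=100) -> YES
  Tina (age=65, score=97) -> YES
  Sam (age=38, score=59) -> no
  Carol (age=50, score=50) -> no
  Olivia (age=48, score=77) -> YES
  Quinn (age=50, score=51) -> no
  Dave (age=24, score=60) -> no


ANSWER: Bea, Diana, Frank, Tina, Olivia
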